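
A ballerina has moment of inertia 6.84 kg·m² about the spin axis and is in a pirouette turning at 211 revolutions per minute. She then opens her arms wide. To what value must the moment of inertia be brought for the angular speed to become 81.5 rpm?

Angular momentum about the spin axis is conserved since the torque about it is zero.
I₂ = I₁ω₁ / ω₂ = (6.84)(211) / (81.5) = 17.71 kg·m².

I₂ ≈ 17.7 kg·m²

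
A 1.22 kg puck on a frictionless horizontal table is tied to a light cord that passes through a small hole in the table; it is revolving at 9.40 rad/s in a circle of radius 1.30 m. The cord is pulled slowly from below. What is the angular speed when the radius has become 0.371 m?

ω₂ ≈ 115 rad/s

The constraining force is radial, so m r² ω about the center is conserved.
ω₂ = ω₁ (r₁/r₂)² = (9.40)(1.30/0.371)² = 115.4 rad/s.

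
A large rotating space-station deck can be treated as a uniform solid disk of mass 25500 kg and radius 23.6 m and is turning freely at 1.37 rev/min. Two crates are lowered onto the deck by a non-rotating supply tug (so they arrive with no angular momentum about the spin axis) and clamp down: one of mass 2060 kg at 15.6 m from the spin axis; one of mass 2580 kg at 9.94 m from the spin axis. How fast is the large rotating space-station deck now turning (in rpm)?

ω_f ≈ 1.24 rpm

No external torque acts about the spin axis; L_before = L_after.
I_p = ½(25500)(23.6)² = 7.101e+06 kg·m².
Added inertia Σmr² = (2060)(15.6)² + (2580)(9.94)² = 7.562e+05 kg·m²; I_f = 7.101e+06 + 7.562e+05 = 7.857e+06 kg·m².
ω_f = I_p ω_i / I_f = (7.101e+06)(1.37) / 7.857e+06 = 1.238 rpm.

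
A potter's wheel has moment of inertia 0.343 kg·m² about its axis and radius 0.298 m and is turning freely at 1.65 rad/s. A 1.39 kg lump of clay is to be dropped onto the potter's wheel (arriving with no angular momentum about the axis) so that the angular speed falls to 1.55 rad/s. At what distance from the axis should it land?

The added mass arrives with no angular momentum about the axis, and any external torque about the axis is negligible, so the system's angular momentum is conserved.
I_p ω_i = (I_p + m r²) ω_f ⇒ m r² = I_p(ω_i/ω_f − 1) = 0.3430(1.65/1.55 − 1) = 0.02213 kg·m².
r = √(0.02213/1.39) = 0.1262 m.

r ≈ 0.126 m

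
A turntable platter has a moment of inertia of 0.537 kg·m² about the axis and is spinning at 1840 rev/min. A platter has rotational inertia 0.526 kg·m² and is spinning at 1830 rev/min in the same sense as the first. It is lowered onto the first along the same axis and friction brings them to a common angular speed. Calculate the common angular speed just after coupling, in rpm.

The coupling torques are internal; angular momentum about the shared axis is conserved.
Taking A's sense as positive: L = (0.5370)(1840) + (0.5260)(1830) = 1951 kg·m²·rpm.
Combined I = 0.5370 + 0.5260 = 1.063 kg·m².
ω_f = L / I = 1951 / 1.063 = 1835 rpm.

|ω_f| ≈ 1840 rpm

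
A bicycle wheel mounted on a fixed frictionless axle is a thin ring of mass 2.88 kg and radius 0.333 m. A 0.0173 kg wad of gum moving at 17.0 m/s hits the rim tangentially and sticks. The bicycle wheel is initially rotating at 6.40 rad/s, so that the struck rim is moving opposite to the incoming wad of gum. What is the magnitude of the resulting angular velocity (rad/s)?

|ω_f| ≈ 6.06 rad/s

About the axle the impulsive forces during the collision are internal, so angular momentum about that axis is conserved.
I_p = (2.88)(0.333)² = 0.3194 kg·m². Taking the sense of the wad of gum's angular momentum as positive, L_{wad} = m v R = (0.0173)(17.0)(0.333) = 0.09794 kg·m²/s.
L_i = −I_p ω_p + m v R = −(0.3194)(6.40) + 0.09794 = -1.946 kg·m²/s.
After sticking, I_f = I_p + m R² = 0.3194 + (0.0173)(0.333)² = 0.3213 kg·m².
ω_f = L_i / I_f = -1.946 / 0.3213 = -6.057 rad/s.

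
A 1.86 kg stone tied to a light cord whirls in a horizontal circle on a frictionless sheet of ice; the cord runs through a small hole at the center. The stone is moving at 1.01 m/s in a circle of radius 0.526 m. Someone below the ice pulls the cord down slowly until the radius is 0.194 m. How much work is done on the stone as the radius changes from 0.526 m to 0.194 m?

W ≈ 6.03 J

Central (radial) force ⇒ zero torque about the center ⇒ m v r is constant.
v₂ = v₁ r₁ / r₂ = (1.01)(0.526) / (0.194) = 2.738 m/s.
W = ΔKE = ½m(v₂² − v₁²) = 6.025 J.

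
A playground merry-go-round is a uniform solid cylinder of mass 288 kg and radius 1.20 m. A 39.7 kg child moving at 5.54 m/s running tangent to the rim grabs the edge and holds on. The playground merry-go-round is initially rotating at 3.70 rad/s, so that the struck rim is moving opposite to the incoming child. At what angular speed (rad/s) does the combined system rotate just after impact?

|ω_f| ≈ 1.90 rad/s

About the axle the impulsive forces during the collision are internal, so angular momentum about that axis is conserved.
I_p = ½(288)(1.20)² = 207.4 kg·m². Taking the sense of the child's angular momentum as positive, L_{child} = m v R = (39.7)(5.54)(1.20) = 263.9 kg·m²/s.
L_i = −I_p ω_p + m v R = −(207.4)(3.70) + 263.9 = -503.3 kg·m²/s.
After sticking, I_f = I_p + m R² = 207.4 + (39.7)(1.20)² = 264.5 kg·m².
ω_f = L_i / I_f = -503.3 / 264.5 = -1.903 rad/s.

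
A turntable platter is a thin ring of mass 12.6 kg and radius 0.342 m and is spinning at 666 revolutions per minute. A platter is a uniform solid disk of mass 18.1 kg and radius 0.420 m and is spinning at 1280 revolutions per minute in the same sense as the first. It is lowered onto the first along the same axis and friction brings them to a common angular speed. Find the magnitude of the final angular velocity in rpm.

The coupling torques are internal; angular momentum about the shared axis is conserved.
Moments of inertia: I_A = (12.6)(0.342)² = 1.474 kg·m²; I_B = ½(18.1)(0.420)² = 1.596 kg·m².
Taking A's sense as positive: L = (1.474)(666) + (1.596)(1280) = 3025 kg·m²·rpm.
Combined I = 1.474 + 1.596 = 3.070 kg·m².
ω_f = L / I = 3025 / 3.070 = 985.3 rpm.

|ω_f| ≈ 985 rpm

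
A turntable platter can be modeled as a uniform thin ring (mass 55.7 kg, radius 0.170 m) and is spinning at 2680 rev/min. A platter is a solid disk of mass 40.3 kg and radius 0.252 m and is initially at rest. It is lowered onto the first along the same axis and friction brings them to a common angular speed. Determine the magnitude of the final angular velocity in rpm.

|ω_f| ≈ 1490 rpm

The coupling torques are internal; angular momentum about the shared axis is conserved.
Moments of inertia: I_A = (55.7)(0.170)² = 1.610 kg·m²; I_B = ½(40.3)(0.252)² = 1.280 kg·m².
Taking A's sense as positive: L = (1.610)(2680) = 4314 kg·m²·rpm.
Combined I = 1.610 + 1.280 = 2.889 kg·m².
ω_f = L / I = 4314 / 2.889 = 1493 rpm.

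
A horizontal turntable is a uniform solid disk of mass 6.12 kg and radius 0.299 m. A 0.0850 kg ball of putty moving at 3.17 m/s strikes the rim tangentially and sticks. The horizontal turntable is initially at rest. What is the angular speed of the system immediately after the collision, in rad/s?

|ω_f| ≈ 0.287 rad/s

The axle reaction passes through the axle and exerts no torque about it; angular momentum about the axle is conserved through the impact.
I_p = ½(6.12)(0.299)² = 0.2736 kg·m². Taking the sense of the ball of putty's angular momentum as positive, L_{ball} = m v R = (0.0850)(3.17)(0.299) = 0.08057 kg·m²/s.
L_i = 0 + 0.08057 = 0.08057 kg·m²/s.
After sticking, I_f = I_p + m R² = 0.2736 + (0.0850)(0.299)² = 0.2812 kg·m².
ω_f = L_i / I_f = 0.08057 / 0.2812 = 0.2865 rad/s.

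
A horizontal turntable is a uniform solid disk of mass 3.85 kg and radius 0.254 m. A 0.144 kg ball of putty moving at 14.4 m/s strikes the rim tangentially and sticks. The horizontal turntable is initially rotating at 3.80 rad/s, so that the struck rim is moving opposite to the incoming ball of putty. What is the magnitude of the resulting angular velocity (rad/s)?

|ω_f| ≈ 0.410 rad/s

The axle reaction passes through the axle and exerts no torque about it; angular momentum about the axle is conserved through the impact.
I_p = ½(3.85)(0.254)² = 0.1242 kg·m². Taking the sense of the ball of putty's angular momentum as positive, L_{ball} = m v R = (0.144)(14.4)(0.254) = 0.5267 kg·m²/s.
L_i = −I_p ω_p + m v R = −(0.1242)(3.80) + 0.5267 = 0.05476 kg·m²/s.
After sticking, I_f = I_p + m R² = 0.1242 + (0.144)(0.254)² = 0.1335 kg·m².
ω_f = L_i / I_f = 0.05476 / 0.1335 = 0.4102 rad/s.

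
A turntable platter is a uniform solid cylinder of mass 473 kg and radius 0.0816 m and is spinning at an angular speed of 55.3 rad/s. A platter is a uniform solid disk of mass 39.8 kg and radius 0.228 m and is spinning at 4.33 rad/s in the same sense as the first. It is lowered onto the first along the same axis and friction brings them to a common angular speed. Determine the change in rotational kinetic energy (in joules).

No external torque acts about the common axis, so total angular momentum is conserved.
Moments of inertia: I_A = ½(473)(0.0816)² = 1.575 kg·m²; I_B = ½(39.8)(0.228)² = 1.034 kg·m².
Taking A's sense as positive: L = (1.575)(55.3) + (1.034)(4.33) = 91.56 kg·m²·rad/s.
Combined I = 1.575 + 1.034 = 2.609 kg·m².
ω_f = L / I = 91.56 / 2.609 = 35.09 rad/s.
KE_i = ½ΣIω² = 2418 J; KE_f = ½(2.609)(35.09)² = 1607 J.

ΔKE ≈ -811 J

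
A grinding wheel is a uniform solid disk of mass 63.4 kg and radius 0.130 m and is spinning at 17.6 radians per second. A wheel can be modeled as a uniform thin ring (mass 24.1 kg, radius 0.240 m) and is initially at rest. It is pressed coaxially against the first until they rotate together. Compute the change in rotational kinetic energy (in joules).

ΔKE ≈ -59.9 J

No external torque acts about the common axis, so total angular momentum is conserved.
Moments of inertia: I_A = ½(63.4)(0.130)² = 0.5357 kg·m²; I_B = (24.1)(0.240)² = 1.388 kg·m².
Taking A's sense as positive: L = (0.5357)(17.6) = 9.429 kg·m²·rad/s.
Combined I = 0.5357 + 1.388 = 1.924 kg·m².
ω_f = L / I = 9.429 / 1.924 = 4.901 rad/s.
KE_i = ½ΣIω² = 82.97 J; KE_f = ½(1.924)(4.901)² = 23.11 J.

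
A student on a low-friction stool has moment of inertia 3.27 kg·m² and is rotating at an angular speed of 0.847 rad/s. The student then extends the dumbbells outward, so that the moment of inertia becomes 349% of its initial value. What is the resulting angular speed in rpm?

With no external torque about the axis, L is conserved: I₁ω₁ = I₂ω₂.
I₂ = 3.49 × 3.27 = 11.41 kg·m².
ω₂ = I₁ω₁ / I₂ = (3.270)(0.847 rad/s) / (11.41) = 0.2427 rad/s = 2.318 rpm.

ω₂ ≈ 2.32 rpm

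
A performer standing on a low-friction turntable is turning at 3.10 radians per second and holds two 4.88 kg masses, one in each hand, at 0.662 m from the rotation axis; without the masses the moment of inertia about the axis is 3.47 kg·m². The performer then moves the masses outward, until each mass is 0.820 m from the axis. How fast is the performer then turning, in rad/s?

Angular momentum about the spin axis is conserved since the torque about it is zero.
I₁ = 3.47 + 2(4.88)(0.662)² = 7.747 kg·m²; I₂ = 3.47 + 2(4.88)(0.820)² = 10.03 kg·m².
ω₂ = I₁ω₁ / I₂ = (7.747)(3.10 rad/s) / (10.03) = 2.394 rad/s.

ω₂ ≈ 2.39 rad/s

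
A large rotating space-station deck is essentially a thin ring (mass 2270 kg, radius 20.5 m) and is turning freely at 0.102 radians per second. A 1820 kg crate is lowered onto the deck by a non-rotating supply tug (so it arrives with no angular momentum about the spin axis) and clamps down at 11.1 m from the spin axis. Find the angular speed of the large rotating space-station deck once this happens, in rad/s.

The added mass arrives with no angular momentum about the spin axis, and any external torque about the spin axis is negligible, so the system's angular momentum is conserved.
I_p = (2270)(20.5)² = 9.540e+05 kg·m².
Added inertia Σmr² = (1820)(11.1)² = 2.242e+05 kg·m²; I_f = 9.540e+05 + 2.242e+05 = 1.178e+06 kg·m².
ω_f = I_p ω_i / I_f = (9.540e+05)(0.102) / 1.178e+06 = 0.08259 rad/s.

ω_f ≈ 0.0826 rad/s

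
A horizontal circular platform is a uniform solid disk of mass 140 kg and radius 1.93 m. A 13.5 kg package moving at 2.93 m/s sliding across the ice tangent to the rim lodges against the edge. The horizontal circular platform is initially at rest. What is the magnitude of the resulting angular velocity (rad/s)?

|ω_f| ≈ 0.245 rad/s

The axle reaction passes through the central axle and exerts no torque about it; angular momentum about the central axle is conserved through the impact.
I_p = ½(140)(1.93)² = 260.7 kg·m². Taking the sense of the package's angular momentum as positive, L_{package} = m v R = (13.5)(2.93)(1.93) = 76.34 kg·m²/s.
L_i = 0 + 76.34 = 76.34 kg·m²/s.
After sticking, I_f = I_p + m R² = 260.7 + (13.5)(1.93)² = 311.0 kg·m².
ω_f = L_i / I_f = 76.34 / 311.0 = 0.2454 rad/s.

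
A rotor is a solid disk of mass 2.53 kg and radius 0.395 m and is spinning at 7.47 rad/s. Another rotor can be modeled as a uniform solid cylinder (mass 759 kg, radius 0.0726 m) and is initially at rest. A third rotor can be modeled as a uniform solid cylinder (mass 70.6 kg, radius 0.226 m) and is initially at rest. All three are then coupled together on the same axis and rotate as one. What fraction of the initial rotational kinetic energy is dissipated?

fraction ≈ 0.951

No external torque acts about the common axis, so total angular momentum is conserved.
Moments of inertia: I_A = ½(2.53)(0.395)² = 0.1974 kg·m²; I_B = ½(759)(0.0726)² = 2.000 kg·m²; I_C = ½(70.6)(0.226)² = 1.803 kg·m².
Taking A's sense as positive: L = (0.1974)(7.47) = 1.474 kg·m²·rad/s.
Combined I = 0.1974 + 2.000 + 1.803 = 4.001 kg·m².
ω_f = L / I = 1.474 / 4.001 = 0.3685 rad/s.
KE_i = ½ΣIω² = 5.507 J; KE_f = ½(4.001)(0.3685)² = 0.2717 J.
Fraction dissipated = (KE_i − KE_f)/KE_i = 0.9507.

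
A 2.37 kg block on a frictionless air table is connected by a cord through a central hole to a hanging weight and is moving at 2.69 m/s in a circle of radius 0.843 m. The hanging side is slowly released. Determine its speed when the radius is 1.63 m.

Central (radial) force ⇒ zero torque about the center ⇒ m v r is constant.
v₂ = v₁ r₁ / r₂ = (2.69)(0.843) / (1.63) = 1.391 m/s.

v₂ ≈ 1.39 m/s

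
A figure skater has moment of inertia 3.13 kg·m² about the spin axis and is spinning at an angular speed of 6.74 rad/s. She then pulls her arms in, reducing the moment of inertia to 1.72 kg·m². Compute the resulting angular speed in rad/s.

No external torque acts about the spin axis, so angular momentum is conserved.
ω₂ = I₁ω₁ / I₂ = (3.130)(6.74 rad/s) / (1.720) = 12.27 rad/s.

ω₂ ≈ 12.3 rad/s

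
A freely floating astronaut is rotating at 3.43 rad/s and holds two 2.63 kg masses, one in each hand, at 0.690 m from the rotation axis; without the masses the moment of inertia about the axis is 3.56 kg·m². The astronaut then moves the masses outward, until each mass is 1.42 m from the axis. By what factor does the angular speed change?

ω₂/ω₁ ≈ 0.428

Angular momentum about the spin axis is conserved since the torque about it is zero.
I₁ = 3.56 + 2(2.63)(0.690)² = 6.064 kg·m²; I₂ = 3.56 + 2(2.63)(1.42)² = 14.17 kg·m².
ω₂/ω₁ = I₁/I₂ = 6.064 / 14.17 = 0.4281.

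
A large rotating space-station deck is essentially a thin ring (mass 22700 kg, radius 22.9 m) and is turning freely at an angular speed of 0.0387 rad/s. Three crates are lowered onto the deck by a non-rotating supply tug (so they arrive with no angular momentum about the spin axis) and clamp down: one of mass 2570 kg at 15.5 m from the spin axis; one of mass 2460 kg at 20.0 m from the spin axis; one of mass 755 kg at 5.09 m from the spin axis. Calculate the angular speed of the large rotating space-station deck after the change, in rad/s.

ω_f ≈ 0.0341 rad/s

No external torque acts about the spin axis; L_before = L_after.
I_p = (22700)(22.9)² = 1.190e+07 kg·m².
Added inertia Σmr² = (2570)(15.5)² + (2460)(20.0)² + (755)(5.09)² = 1.621e+06 kg·m²; I_f = 1.190e+07 + 1.621e+06 = 1.353e+07 kg·m².
ω_f = I_p ω_i / I_f = (1.190e+07)(0.0387) / 1.353e+07 = 0.03406 rad/s.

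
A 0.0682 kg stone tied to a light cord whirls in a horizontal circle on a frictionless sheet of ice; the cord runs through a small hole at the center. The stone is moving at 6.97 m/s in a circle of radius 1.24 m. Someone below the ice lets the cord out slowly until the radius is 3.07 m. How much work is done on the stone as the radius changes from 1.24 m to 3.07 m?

W ≈ -1.39 J

Central (radial) force ⇒ zero torque about the center ⇒ m v r is constant.
v₂ = v₁ r₁ / r₂ = (6.97)(1.24) / (3.07) = 2.815 m/s.
W = ΔKE = ½m(v₂² − v₁²) = -1.386 J.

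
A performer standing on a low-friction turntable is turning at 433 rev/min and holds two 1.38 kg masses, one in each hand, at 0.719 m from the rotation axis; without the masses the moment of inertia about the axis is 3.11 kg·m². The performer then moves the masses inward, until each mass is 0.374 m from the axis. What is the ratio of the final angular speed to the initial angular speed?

ω₂/ω₁ ≈ 1.30

Angular momentum about the spin axis is conserved since the torque about it is zero.
I₁ = 3.11 + 2(1.38)(0.719)² = 4.537 kg·m²; I₂ = 3.11 + 2(1.38)(0.374)² = 3.496 kg·m².
ω₂/ω₁ = I₁/I₂ = 4.537 / 3.496 = 1.298.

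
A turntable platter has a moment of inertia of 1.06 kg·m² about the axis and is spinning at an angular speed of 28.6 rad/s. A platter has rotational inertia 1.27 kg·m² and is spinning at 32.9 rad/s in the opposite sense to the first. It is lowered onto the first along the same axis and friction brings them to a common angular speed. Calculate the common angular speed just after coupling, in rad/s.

No external torque acts about the common axis, so total angular momentum is conserved.
Taking A's sense as positive: L = (1.060)(28.6) − (1.270)(32.9) = -11.47 kg·m²·rad/s.
Combined I = 1.060 + 1.270 = 2.330 kg·m².
ω_f = L / I = -11.47 / 2.330 = -4.921 rad/s.

|ω_f| ≈ 4.92 rad/s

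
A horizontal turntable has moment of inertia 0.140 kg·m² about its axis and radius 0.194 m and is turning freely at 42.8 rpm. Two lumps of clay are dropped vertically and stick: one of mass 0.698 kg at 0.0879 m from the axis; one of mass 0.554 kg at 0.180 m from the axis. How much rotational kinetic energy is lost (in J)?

energy lost ≈ 0.201 J

No external torque acts about the axis; L_before = L_after.
Added inertia Σmr² = (0.698)(0.0879)² + (0.554)(0.180)² = 0.02334 kg·m²; I_f = 0.1400 + 0.02334 = 0.1633 kg·m².
ω_f = I_p ω_i / I_f = (0.1400)(42.8) / 0.1633 = 36.68 rpm.
KE_i = ½(0.1400)(4.482 rad/s)² = 1.406 J; KE_f = ½(0.1633)(3.842)² = 1.205 J.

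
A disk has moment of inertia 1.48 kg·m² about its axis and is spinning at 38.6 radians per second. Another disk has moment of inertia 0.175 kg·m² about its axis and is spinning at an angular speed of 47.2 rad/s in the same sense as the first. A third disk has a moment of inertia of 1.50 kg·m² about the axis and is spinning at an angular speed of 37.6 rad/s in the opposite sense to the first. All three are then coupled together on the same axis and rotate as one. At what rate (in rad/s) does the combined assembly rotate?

|ω_f| ≈ 2.85 rad/s

The coupling torques are internal; angular momentum about the shared axis is conserved.
Taking A's sense as positive: L = (1.480)(38.6) + (0.1750)(47.2) − (1.500)(37.6) = 8.988 kg·m²·rad/s.
Combined I = 1.480 + 0.1750 + 1.500 = 3.155 kg·m².
ω_f = L / I = 8.988 / 3.155 = 2.849 rad/s.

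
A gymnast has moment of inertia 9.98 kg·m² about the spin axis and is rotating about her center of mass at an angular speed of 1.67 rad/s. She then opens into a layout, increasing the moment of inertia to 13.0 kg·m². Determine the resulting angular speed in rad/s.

ω₂ ≈ 1.28 rad/s

Angular momentum about the spin axis is conserved since the torque about it is zero.
ω₂ = I₁ω₁ / I₂ = (9.980)(1.67 rad/s) / (13.00) = 1.282 rad/s.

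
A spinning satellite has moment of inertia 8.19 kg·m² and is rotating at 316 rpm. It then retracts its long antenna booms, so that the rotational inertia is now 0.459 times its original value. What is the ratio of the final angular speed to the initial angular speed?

ω₂/ω₁ ≈ 2.18

No external torque acts about the spin axis, so angular momentum is conserved.
I₂ = 0.459 × 8.19 = 3.759 kg·m².
ω₂/ω₁ = I₁/I₂ = 8.190 / 3.759 = 2.179.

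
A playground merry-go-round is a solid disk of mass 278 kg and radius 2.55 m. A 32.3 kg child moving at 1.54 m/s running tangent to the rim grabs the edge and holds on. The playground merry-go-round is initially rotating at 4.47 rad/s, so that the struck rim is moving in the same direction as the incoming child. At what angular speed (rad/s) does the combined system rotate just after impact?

The axle reaction passes through the axle and exerts no torque about it; angular momentum about the axle is conserved through the impact.
I_p = ½(278)(2.55)² = 903.8 kg·m². Taking the sense of the child's angular momentum as positive, L_{child} = m v R = (32.3)(1.54)(2.55) = 126.8 kg·m²/s.
L_i = +I_p ω_p + m v R = +(903.8)(4.47) + 126.8 = 4167 kg·m²/s.
After sticking, I_f = I_p + m R² = 903.8 + (32.3)(2.55)² = 1114 kg·m².
ω_f = L_i / I_f = 4167 / 1114 = 3.741 rad/s.

|ω_f| ≈ 3.74 rad/s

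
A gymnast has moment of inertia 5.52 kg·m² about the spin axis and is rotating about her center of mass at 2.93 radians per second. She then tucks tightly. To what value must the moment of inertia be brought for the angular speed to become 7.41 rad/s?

Angular momentum about the spin axis is conserved since the torque about it is zero.
I₂ = I₁ω₁ / ω₂ = (5.52)(2.93) / (7.41) = 2.183 kg·m².

I₂ ≈ 2.18 kg·m²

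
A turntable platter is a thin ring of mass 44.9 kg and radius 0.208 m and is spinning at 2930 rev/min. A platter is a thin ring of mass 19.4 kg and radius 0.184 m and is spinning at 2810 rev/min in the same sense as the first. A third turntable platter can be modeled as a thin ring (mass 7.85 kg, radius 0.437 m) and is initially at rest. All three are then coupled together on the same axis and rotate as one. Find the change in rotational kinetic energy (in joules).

ΔKE ≈ -43900 J

The coupling torques are internal; angular momentum about the shared axis is conserved.
Moments of inertia: I_A = (44.9)(0.208)² = 1.943 kg·m²; I_B = (19.4)(0.184)² = 0.6568 kg·m²; I_C = (7.85)(0.437)² = 1.499 kg·m².
Taking A's sense as positive: L = (1.943)(2930) + (0.6568)(2810) = 7537 kg·m²·rpm.
Combined I = 1.943 + 0.6568 + 1.499 = 4.098 kg·m².
ω_f = L / I = 7537 / 4.098 = 1839 rpm.
KE_i = ½ΣIω² = 1.199e+05 J; KE_f = ½(4.098)(192.6)² = 76000 J.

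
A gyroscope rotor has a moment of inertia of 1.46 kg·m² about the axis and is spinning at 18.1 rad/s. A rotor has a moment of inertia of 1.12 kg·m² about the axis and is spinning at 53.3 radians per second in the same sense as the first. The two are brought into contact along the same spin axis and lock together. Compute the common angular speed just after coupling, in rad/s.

The coupling torques are internal; angular momentum about the shared axis is conserved.
Taking A's sense as positive: L = (1.460)(18.1) + (1.120)(53.3) = 86.12 kg·m²·rad/s.
Combined I = 1.460 + 1.120 = 2.580 kg·m².
ω_f = L / I = 86.12 / 2.580 = 33.38 rad/s.

|ω_f| ≈ 33.4 rad/s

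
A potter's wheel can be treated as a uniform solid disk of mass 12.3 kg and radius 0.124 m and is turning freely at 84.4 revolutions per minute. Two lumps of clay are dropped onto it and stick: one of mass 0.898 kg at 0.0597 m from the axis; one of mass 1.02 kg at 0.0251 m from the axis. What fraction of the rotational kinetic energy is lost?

No external torque acts about the axis; L_before = L_after.
I_p = ½(12.3)(0.124)² = 0.09456 kg·m².
Added inertia Σmr² = (0.898)(0.0597)² + (1.02)(0.0251)² = 0.003843 kg·m²; I_f = 0.09456 + 0.003843 = 0.09841 kg·m².
ω_f = I_p ω_i / I_f = (0.09456)(84.4) / 0.09841 = 81.10 rpm.
KE_i = ½(0.09456)(8.838 rad/s)² = 3.693 J; KE_f = ½(0.09841)(8.493)² = 3.549 J.
Fraction lost = 0.03905.

fraction ≈ 0.0391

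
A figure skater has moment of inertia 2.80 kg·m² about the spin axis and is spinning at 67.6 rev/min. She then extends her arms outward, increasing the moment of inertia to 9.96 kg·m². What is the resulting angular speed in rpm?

With no external torque about the axis, L is conserved: I₁ω₁ = I₂ω₂.
ω₂ = I₁ω₁ / I₂ = (2.800)(67.6 rpm) / (9.960) = 19.00 rpm.

ω₂ ≈ 19.0 rpm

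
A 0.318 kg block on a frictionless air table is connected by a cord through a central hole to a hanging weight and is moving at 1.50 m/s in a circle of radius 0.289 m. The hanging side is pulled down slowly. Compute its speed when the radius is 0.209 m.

v₂ ≈ 2.07 m/s

Central (radial) force ⇒ zero torque about the center ⇒ m v r is constant.
v₂ = v₁ r₁ / r₂ = (1.50)(0.289) / (0.209) = 2.074 m/s.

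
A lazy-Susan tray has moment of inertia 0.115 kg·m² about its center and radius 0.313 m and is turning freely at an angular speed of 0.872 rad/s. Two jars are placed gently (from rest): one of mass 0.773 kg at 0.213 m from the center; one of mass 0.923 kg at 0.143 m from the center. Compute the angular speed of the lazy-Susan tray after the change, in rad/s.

The added mass arrives with no angular momentum about the center, and any external torque about the center is negligible, so the system's angular momentum is conserved.
Added inertia Σmr² = (0.773)(0.213)² + (0.923)(0.143)² = 0.05394 kg·m²; I_f = 0.1150 + 0.05394 = 0.1689 kg·m².
ω_f = I_p ω_i / I_f = (0.1150)(0.872) / 0.1689 = 0.5936 rad/s.

ω_f ≈ 0.594 rad/s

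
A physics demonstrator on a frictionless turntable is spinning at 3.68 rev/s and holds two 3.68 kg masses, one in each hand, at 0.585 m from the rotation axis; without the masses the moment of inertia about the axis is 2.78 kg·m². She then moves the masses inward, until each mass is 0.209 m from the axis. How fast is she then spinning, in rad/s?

With no external torque about the axis, L is conserved: I₁ω₁ = I₂ω₂.
I₁ = 2.78 + 2(3.68)(0.585)² = 5.299 kg·m²; I₂ = 2.78 + 2(3.68)(0.209)² = 3.101 kg·m².
ω₂ = I₁ω₁ / I₂ = (5.299)(3.68 rev/s) / (3.101) = 6.287 rev/s = 39.50 rad/s.

ω₂ ≈ 39.5 rad/s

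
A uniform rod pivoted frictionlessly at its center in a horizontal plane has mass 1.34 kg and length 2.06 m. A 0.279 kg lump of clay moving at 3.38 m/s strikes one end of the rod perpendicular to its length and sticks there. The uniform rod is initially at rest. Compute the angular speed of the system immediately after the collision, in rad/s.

The axle reaction passes through the pivot and exerts no torque about it; angular momentum about the pivot is conserved through the impact.
I_p = (1/12)(1.34)(2.06)² = 0.4739 kg·m². Taking the sense of the lump of clay's angular momentum as positive, L_{lump} = m v R = (0.279)(3.38)(2.06/2) = 0.9713 kg·m²/s.
L_i = 0 + 0.9713 = 0.9713 kg·m²/s.
After sticking, I_f = I_p + m R² = 0.4739 + (0.279)(2.06/2)² = 0.7699 kg·m².
ω_f = L_i / I_f = 0.9713 / 0.7699 = 1.262 rad/s.

|ω_f| ≈ 1.26 rad/s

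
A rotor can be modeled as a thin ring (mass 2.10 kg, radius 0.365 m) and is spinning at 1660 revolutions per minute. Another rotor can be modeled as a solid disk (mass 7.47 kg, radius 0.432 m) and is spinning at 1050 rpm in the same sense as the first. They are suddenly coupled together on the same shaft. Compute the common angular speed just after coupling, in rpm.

No external torque acts about the common axis, so total angular momentum is conserved.
Moments of inertia: I_A = (2.10)(0.365)² = 0.2798 kg·m²; I_B = ½(7.47)(0.432)² = 0.6970 kg·m².
Taking A's sense as positive: L = (0.2798)(1660) + (0.6970)(1050) = 1196 kg·m²·rpm.
Combined I = 0.2798 + 0.6970 = 0.9768 kg·m².
ω_f = L / I = 1196 / 0.9768 = 1225 rpm.

|ω_f| ≈ 1220 rpm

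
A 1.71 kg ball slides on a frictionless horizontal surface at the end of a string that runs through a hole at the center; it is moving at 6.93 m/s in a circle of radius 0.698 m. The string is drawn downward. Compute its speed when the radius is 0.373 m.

The only horizontal force on the mass is along the cord (radial), so it exerts no torque about the hole and angular momentum m v r is conserved.
v₂ = v₁ r₁ / r₂ = (6.93)(0.698) / (0.373) = 12.97 m/s.

v₂ ≈ 13.0 m/s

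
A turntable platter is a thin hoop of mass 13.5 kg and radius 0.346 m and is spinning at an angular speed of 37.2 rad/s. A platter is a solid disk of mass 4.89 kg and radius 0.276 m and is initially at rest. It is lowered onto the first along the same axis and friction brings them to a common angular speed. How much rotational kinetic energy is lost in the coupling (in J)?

ΔKE lost ≈ 116 J

No external torque acts about the common axis, so total angular momentum is conserved.
Moments of inertia: I_A = (13.5)(0.346)² = 1.616 kg·m²; I_B = ½(4.89)(0.276)² = 0.1863 kg·m².
Taking A's sense as positive: L = (1.616)(37.2) = 60.12 kg·m²·rad/s.
Combined I = 1.616 + 0.1863 = 1.802 kg·m².
ω_f = L / I = 60.12 / 1.802 = 33.36 rad/s.
KE_i = ½ΣIω² = 1118 J; KE_f = ½(1.802)(33.36)² = 1003 J.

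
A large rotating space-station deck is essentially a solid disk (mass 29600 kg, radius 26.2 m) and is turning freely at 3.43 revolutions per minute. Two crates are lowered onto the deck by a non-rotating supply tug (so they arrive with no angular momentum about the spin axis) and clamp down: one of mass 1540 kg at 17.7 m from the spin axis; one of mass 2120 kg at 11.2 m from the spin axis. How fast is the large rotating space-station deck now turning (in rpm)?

No external torque acts about the spin axis; L_before = L_after.
I_p = ½(29600)(26.2)² = 1.016e+07 kg·m².
Added inertia Σmr² = (1540)(17.7)² + (2120)(11.2)² = 7.484e+05 kg·m²; I_f = 1.016e+07 + 7.484e+05 = 1.091e+07 kg·m².
ω_f = I_p ω_i / I_f = (1.016e+07)(3.43) / 1.091e+07 = 3.195 rpm.

ω_f ≈ 3.19 rpm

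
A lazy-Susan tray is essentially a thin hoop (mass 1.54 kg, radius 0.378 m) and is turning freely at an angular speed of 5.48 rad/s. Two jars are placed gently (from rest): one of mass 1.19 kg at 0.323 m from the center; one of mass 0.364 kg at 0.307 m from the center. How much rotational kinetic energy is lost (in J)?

The added mass arrives with no angular momentum about the center, and any external torque about the center is negligible, so the system's angular momentum is conserved.
I_p = (1.54)(0.378)² = 0.2200 kg·m².
Added inertia Σmr² = (1.19)(0.323)² + (0.364)(0.307)² = 0.1585 kg·m²; I_f = 0.2200 + 0.1585 = 0.3785 kg·m².
ω_f = I_p ω_i / I_f = (0.2200)(5.48) / 0.3785 = 3.186 rad/s.
KE_i = ½(0.2200)(5.480 rad/s)² = 3.304 J; KE_f = ½(0.3785)(3.186)² = 1.921 J.

energy lost ≈ 1.38 J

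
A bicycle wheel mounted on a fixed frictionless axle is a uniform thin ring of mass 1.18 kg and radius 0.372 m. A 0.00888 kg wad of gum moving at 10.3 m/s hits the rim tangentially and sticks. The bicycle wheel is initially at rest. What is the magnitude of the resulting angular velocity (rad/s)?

The axle reaction passes through the axle and exerts no torque about it; angular momentum about the axle is conserved through the impact.
I_p = (1.18)(0.372)² = 0.1633 kg·m². Taking the sense of the wad of gum's angular momentum as positive, L_{wad} = m v R = (0.00888)(10.3)(0.372) = 0.03402 kg·m²/s.
L_i = 0 + 0.03402 = 0.03402 kg·m²/s.
After sticking, I_f = I_p + m R² = 0.1633 + (0.00888)(0.372)² = 0.1645 kg·m².
ω_f = L_i / I_f = 0.03402 / 0.1645 = 0.2068 rad/s.

|ω_f| ≈ 0.207 rad/s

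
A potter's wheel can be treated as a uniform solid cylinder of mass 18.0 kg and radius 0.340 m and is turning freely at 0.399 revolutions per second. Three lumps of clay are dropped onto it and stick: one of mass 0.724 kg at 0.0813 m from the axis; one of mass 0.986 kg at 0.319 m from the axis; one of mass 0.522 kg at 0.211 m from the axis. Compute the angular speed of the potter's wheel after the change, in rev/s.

ω_f ≈ 0.355 rev/s

The added mass arrives with no angular momentum about the axis, and any external torque about the axis is negligible, so the system's angular momentum is conserved.
I_p = ½(18.0)(0.340)² = 1.040 kg·m².
Added inertia Σmr² = (0.724)(0.0813)² + (0.986)(0.319)² + (0.522)(0.211)² = 0.1284 kg·m²; I_f = 1.040 + 0.1284 = 1.169 kg·m².
ω_f = I_p ω_i / I_f = (1.040)(0.399) / 1.169 = 0.3552 rev/s.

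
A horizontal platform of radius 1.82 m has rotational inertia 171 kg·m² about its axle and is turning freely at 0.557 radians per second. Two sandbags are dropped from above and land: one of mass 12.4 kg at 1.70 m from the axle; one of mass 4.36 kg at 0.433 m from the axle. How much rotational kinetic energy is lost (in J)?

energy lost ≈ 4.68 J

The added mass arrives with no angular momentum about the axle, and any external torque about the axle is negligible, so the system's angular momentum is conserved.
Added inertia Σmr² = (12.4)(1.70)² + (4.36)(0.433)² = 36.65 kg·m²; I_f = 171.0 + 36.65 = 207.7 kg·m².
ω_f = I_p ω_i / I_f = (171.0)(0.557) / 207.7 = 0.4587 rad/s.
KE_i = ½(171.0)(0.5570 rad/s)² = 26.53 J; KE_f = ½(207.7)(0.4587)² = 21.84 J.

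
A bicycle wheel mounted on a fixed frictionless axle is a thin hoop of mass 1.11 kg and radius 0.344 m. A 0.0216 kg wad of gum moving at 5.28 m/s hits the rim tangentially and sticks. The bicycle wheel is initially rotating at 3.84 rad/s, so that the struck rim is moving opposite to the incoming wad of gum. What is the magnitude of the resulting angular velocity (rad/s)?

About the axle the impulsive forces during the collision are internal, so angular momentum about that axis is conserved.
I_p = (1.11)(0.344)² = 0.1314 kg·m². Taking the sense of the wad of gum's angular momentum as positive, L_{wad} = m v R = (0.0216)(5.28)(0.344) = 0.03923 kg·m²/s.
L_i = −I_p ω_p + m v R = −(0.1314)(3.84) + 0.03923 = -0.4652 kg·m²/s.
After sticking, I_f = I_p + m R² = 0.1314 + (0.0216)(0.344)² = 0.1339 kg·m².
ω_f = L_i / I_f = -0.4652 / 0.1339 = -3.474 rad/s.

|ω_f| ≈ 3.47 rad/s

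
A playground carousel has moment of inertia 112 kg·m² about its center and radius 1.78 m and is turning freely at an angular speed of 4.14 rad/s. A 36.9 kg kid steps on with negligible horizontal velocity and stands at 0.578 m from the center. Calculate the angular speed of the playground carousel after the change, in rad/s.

ω_f ≈ 3.73 rad/s

No external torque acts about the center; L_before = L_after.
Added inertia Σmr² = (36.9)(0.578)² = 12.33 kg·m²; I_f = 112.0 + 12.33 = 124.3 kg·m².
ω_f = I_p ω_i / I_f = (112.0)(4.14) / 124.3 = 3.729 rad/s.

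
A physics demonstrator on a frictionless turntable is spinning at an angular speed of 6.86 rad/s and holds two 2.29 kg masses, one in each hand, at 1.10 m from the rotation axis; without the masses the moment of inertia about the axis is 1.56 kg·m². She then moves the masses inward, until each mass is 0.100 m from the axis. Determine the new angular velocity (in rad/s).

With no external torque about the axis, L is conserved: I₁ω₁ = I₂ω₂.
I₁ = 1.56 + 2(2.29)(1.10)² = 7.102 kg·m²; I₂ = 1.56 + 2(2.29)(0.100)² = 1.606 kg·m².
ω₂ = I₁ω₁ / I₂ = (7.102)(6.86 rad/s) / (1.606) = 30.34 rad/s.

ω₂ ≈ 30.3 rad/s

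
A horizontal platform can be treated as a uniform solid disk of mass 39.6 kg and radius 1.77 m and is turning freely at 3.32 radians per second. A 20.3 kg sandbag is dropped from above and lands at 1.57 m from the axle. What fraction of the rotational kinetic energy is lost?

No external torque acts about the axle; L_before = L_after.
I_p = ½(39.6)(1.77)² = 62.03 kg·m².
Added inertia Σmr² = (20.3)(1.57)² = 50.04 kg·m²; I_f = 62.03 + 50.04 = 112.1 kg·m².
ω_f = I_p ω_i / I_f = (62.03)(3.32) / 112.1 = 1.838 rad/s.
KE_i = ½(62.03)(3.320 rad/s)² = 341.9 J; KE_f = ½(112.1)(1.838)² = 189.2 J.
Fraction lost = 0.4465.

fraction ≈ 0.446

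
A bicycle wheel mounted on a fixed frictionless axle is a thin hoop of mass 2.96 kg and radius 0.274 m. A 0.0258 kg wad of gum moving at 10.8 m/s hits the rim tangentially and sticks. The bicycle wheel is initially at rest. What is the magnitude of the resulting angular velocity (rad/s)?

About the axle the impulsive forces during the collision are internal, so angular momentum about that axis is conserved.
I_p = (2.96)(0.274)² = 0.2222 kg·m². Taking the sense of the wad of gum's angular momentum as positive, L_{wad} = m v R = (0.0258)(10.8)(0.274) = 0.07635 kg·m²/s.
L_i = 0 + 0.07635 = 0.07635 kg·m²/s.
After sticking, I_f = I_p + m R² = 0.2222 + (0.0258)(0.274)² = 0.2242 kg·m².
ω_f = L_i / I_f = 0.07635 / 0.2242 = 0.3406 rad/s.

|ω_f| ≈ 0.341 rad/s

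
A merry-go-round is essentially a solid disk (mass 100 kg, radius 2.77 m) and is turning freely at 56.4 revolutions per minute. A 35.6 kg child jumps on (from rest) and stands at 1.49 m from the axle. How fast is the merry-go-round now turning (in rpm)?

ω_f ≈ 46.8 rpm

The added mass arrives with no angular momentum about the axle, and any external torque about the axle is negligible, so the system's angular momentum is conserved.
I_p = ½(100)(2.77)² = 383.6 kg·m².
Added inertia Σmr² = (35.6)(1.49)² = 79.04 kg·m²; I_f = 383.6 + 79.04 = 462.7 kg·m².
ω_f = I_p ω_i / I_f = (383.6)(56.4) / 462.7 = 46.77 rpm.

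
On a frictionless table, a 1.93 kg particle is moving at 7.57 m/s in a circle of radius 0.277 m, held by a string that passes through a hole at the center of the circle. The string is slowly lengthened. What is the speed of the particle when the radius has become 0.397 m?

The only horizontal force on the mass is along the cord (radial), so it exerts no torque about the hole and angular momentum m v r is conserved.
v₂ = v₁ r₁ / r₂ = (7.57)(0.277) / (0.397) = 5.282 m/s.

v₂ ≈ 5.28 m/s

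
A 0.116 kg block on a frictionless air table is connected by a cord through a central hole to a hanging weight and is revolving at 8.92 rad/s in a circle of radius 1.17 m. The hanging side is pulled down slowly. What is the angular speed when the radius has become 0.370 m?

The constraining force is radial, so m r² ω about the center is conserved.
ω₂ = ω₁ (r₁/r₂)² = (8.92)(1.17/0.370)² = 89.19 rad/s.

ω₂ ≈ 89.2 rad/s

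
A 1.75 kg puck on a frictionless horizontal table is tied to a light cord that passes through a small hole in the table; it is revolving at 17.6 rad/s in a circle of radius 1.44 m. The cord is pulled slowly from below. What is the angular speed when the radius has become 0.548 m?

No torque about the axis ⇒ m r₁² ω₁ = m r₂² ω₂.
ω₂ = ω₁ (r₁/r₂)² = (17.6)(1.44/0.548)² = 121.5 rad/s.

ω₂ ≈ 122 rad/s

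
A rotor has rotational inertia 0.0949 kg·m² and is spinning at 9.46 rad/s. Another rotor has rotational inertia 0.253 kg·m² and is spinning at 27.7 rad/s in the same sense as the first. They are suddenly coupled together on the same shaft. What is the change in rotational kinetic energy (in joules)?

No external torque acts about the common axis, so total angular momentum is conserved.
Taking A's sense as positive: L = (0.09490)(9.46) + (0.2530)(27.7) = 7.906 kg·m²·rad/s.
Combined I = 0.09490 + 0.2530 = 0.3479 kg·m².
ω_f = L / I = 7.906 / 0.3479 = 22.72 rad/s.
KE_i = ½ΣIω² = 101.3 J; KE_f = ½(0.3479)(22.72)² = 89.83 J.

ΔKE ≈ -11.5 J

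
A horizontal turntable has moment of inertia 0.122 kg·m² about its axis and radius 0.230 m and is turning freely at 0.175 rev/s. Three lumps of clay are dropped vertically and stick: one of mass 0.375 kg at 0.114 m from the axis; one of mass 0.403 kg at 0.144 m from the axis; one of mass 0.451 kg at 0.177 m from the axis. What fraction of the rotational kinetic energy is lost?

The added mass arrives with no angular momentum about the axis, and any external torque about the axis is negligible, so the system's angular momentum is conserved.
Added inertia Σmr² = (0.375)(0.114)² + (0.403)(0.144)² + (0.451)(0.177)² = 0.02736 kg·m²; I_f = 0.1220 + 0.02736 = 0.1494 kg·m².
ω_f = I_p ω_i / I_f = (0.1220)(0.175) / 0.1494 = 0.1429 rev/s.
KE_i = ½(0.1220)(1.100 rad/s)² = 0.07375 J; KE_f = ½(0.1494)(0.8981)² = 0.06024 J.
Fraction lost = 0.1832.

fraction ≈ 0.183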